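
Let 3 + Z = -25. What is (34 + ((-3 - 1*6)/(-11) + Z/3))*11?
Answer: 841/3 ≈ 280.33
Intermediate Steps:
Z = -28 (Z = -3 - 25 = -28)
(34 + ((-3 - 1*6)/(-11) + Z/3))*11 = (34 + ((-3 - 1*6)/(-11) - 28/3))*11 = (34 + ((-3 - 6)*(-1/11) - 28*1/3))*11 = (34 + (-9*(-1/11) - 28/3))*11 = (34 + (9/11 - 28/3))*11 = (34 - 281/33)*11 = (841/33)*11 = 841/3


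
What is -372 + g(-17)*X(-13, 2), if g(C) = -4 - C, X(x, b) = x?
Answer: -541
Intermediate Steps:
-372 + g(-17)*X(-13, 2) = -372 + (-4 - 1*(-17))*(-13) = -372 + (-4 + 17)*(-13) = -372 + 13*(-13) = -372 - 169 = -541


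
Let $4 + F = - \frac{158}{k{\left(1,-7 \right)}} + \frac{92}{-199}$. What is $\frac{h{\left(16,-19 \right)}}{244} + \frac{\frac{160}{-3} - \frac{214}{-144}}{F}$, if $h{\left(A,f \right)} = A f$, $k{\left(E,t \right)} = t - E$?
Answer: $- \frac{61962079}{13361562} \approx -4.6373$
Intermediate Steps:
$F = \frac{12169}{796}$ ($F = -4 - \left(\frac{92}{199} + \frac{158}{-7 - 1}\right) = -4 - \left(\frac{92}{199} + \frac{158}{-8}\right) = -4 - - \frac{15353}{796} = -4 + \left(\frac{79}{4} - \frac{92}{199}\right) = -4 + \frac{15353}{796} = \frac{12169}{796} \approx 15.288$)
$\frac{h{\left(16,-19 \right)}}{244} + \frac{\frac{160}{-3} - \frac{214}{-144}}{F} = \frac{16 \left(-19\right)}{244} + \frac{\frac{160}{-3} - \frac{214}{-144}}{\frac{12169}{796}} = \left(-304\right) \frac{1}{244} + \left(160 \left(- \frac{1}{3}\right) - - \frac{107}{72}\right) \frac{796}{12169} = - \frac{76}{61} + \left(- \frac{160}{3} + \frac{107}{72}\right) \frac{796}{12169} = - \frac{76}{61} - \frac{742867}{219042} = - \frac{61962079}{13361562}$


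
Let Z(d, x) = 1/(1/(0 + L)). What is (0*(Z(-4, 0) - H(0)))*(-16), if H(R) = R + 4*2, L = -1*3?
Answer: 0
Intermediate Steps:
L = -3
H(R) = 8 + R (H(R) = R + 8 = 8 + R)
Z(d, x) = -3 (Z(d, x) = 1/(1/(0 - 3)) = 1/(1/(-3)) = 1/(-1/3) = -3)
(0*(Z(-4, 0) - H(0)))*(-16) = (0*(-3 - (8 + 0)))*(-16) = (0*(-3 - 1*8))*(-16) = (0*(-3 - 8))*(-16) = (0*(-11))*(-16) = 0*(-16) = 0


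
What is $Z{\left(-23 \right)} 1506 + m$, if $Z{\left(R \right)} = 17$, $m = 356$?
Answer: $25958$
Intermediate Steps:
$Z{\left(-23 \right)} 1506 + m = 17 \cdot 1506 + 356 = 25602 + 356 = 25958$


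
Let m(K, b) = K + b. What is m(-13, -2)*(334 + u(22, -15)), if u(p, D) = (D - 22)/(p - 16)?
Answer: -9835/2 ≈ -4917.5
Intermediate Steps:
u(p, D) = (-22 + D)/(-16 + p)
m(-13, -2)*(334 + u(22, -15)) = (-13 - 2)*(334 + (-22 - 15)/(-16 + 22)) = -15*(334 - 37/6) = -15*1967/6 = -9835/2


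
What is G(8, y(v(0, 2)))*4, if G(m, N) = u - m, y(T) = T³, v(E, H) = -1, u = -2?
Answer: -40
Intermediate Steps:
G(m, N) = -2 - m
G(8, y(v(0, 2)))*4 = (-2 - 1*8)*4 = (-2 - 8)*4 = -10*4 = -40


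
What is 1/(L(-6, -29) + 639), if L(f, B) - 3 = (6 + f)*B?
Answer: 1/642 ≈ 0.0015576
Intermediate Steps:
L(f, B) = 3 + B*(6 + f) (L(f, B) = 3 + (6 + f)*B = 3 + B*(6 + f))
1/(L(-6, -29) + 639) = 1/((3 + 6*(-29) - 29*(-6)) + 639) = 1/((3 - 174 + 174) + 639) = 1/(3 + 639) = 1/642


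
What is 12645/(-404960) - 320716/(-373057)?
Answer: 25031969119/30214632544 ≈ 0.82847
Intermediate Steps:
12645/(-404960) - 320716/(-373057) = 12645*(-1/404960) - 320716*(-1/373057) = -2529/80992 + 320716/373057 = 25031969119/30214632544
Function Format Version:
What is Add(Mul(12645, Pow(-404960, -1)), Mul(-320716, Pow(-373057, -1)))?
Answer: Rational(25031969119, 30214632544) ≈ 0.82847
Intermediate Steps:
Add(Mul(12645, Pow(-404960, -1)), Mul(-320716, Pow(-373057, -1))) = Add(Mul(12645, Rational(-1, 404960)), Mul(-320716, Rational(-1, 373057))) = Add(Rational(-2529, 80992), Rational(320716, 373057)) = Rational(25031969119, 30214632544)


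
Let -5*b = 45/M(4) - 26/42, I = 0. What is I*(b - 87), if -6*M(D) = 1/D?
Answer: 0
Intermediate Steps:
M(D) = -1/(6*D)
b = 22693/105 (b = -(45/((-⅙/4)) - 26/42)/5 = -(45/((-⅙*¼)) - 26*1/42)/5 = -(45/(-1/24) - 13/21)/5 = -(45*(-24) - 13/21)/5 = -(-1080 - 13/21)/5 = -⅕*(-22693/21) = 22693/105 ≈ 216.12)
I*(b - 87) = 0*(22693/105 - 87) = 0*(13558/105) = 0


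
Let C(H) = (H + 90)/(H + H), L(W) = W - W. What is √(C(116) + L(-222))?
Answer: √2987/58 ≈ 0.94230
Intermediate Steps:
L(W) = 0
C(H) = (90 + H)/(2*H) (C(H) = (90 + H)/((2*H)) = (90 + H)*(1/(2*H)) = (90 + H)/(2*H))
√(C(116) + L(-222)) = √((½)*(90 + 116)/116 + 0) = √((½)*(1/116)*206 + 0) = √(103/116 + 0) = √(103/116) = √2987/58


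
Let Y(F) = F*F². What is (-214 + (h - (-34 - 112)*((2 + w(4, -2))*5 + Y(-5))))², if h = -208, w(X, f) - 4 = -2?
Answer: 248125504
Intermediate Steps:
w(X, f) = 2 (w(X, f) = 4 - 2 = 2)
Y(F) = F³
(-214 + (h - (-34 - 112)*((2 + w(4, -2))*5 + Y(-5))))² = (-214 + (-208 - (-34 - 112)*((2 + 2)*5 + (-5)³)))² = (-214 + (-208 - (-146)*(4*5 - 125)))² = (-214 + (-208 - (-146)*(20 - 125)))² = (-214 + (-208 - (-146)*(-105)))² = (-214 + (-208 - 1*15330))² = (-214 + (-208 - 15330))² = (-214 - 15538)² = (-15752)² = 248125504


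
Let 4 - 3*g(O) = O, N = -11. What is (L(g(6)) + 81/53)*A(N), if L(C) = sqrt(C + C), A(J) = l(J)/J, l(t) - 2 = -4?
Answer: 162/583 + 4*I*sqrt(3)/33 ≈ 0.27787 + 0.20995*I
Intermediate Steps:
l(t) = -2 (l(t) = 2 - 4 = -2)
g(O) = 4/3 - O/3
A(J) = -2/J
L(C) = sqrt(2)*sqrt(C) (L(C) = sqrt(2*C) = sqrt(2)*sqrt(C))
(L(g(6)) + 81/53)*A(N) = (sqrt(2)*sqrt(4/3 - 1/3*6) + 81/53)*(-2/(-11)) = (sqrt(2)*sqrt(4/3 - 2) + 81*(1/53))*(-2*(-1/11)) = (sqrt(2)*sqrt(-2/3) + 81/53)*(2/11) = (sqrt(2)*(I*sqrt(6)/3) + 81/53)*(2/11) = (2*I*sqrt(3)/3 + 81/53)*(2/11) = (81/53 + 2*I*sqrt(3)/3)*(2/11) = 162/583 + 4*I*sqrt(3)/33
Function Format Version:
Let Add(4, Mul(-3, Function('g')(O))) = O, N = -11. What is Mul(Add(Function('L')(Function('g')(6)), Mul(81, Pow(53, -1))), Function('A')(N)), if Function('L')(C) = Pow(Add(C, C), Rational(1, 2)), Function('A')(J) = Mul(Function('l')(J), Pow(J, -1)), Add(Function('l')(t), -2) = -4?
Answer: Add(Rational(162, 583), Mul(Rational(4, 33), I, Pow(3, Rational(1, 2)))) ≈ Add(0.27787, Mul(0.20995, I))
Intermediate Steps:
Function('l')(t) = -2 (Function('l')(t) = Add(2, -4) = -2)
Function('g')(O) = Add(Rational(4, 3), Mul(Rational(-1, 3), O))
Function('A')(J) = Mul(-2, Pow(J, -1))
Function('L')(C) = Mul(Pow(2, Rational(1, 2)), Pow(C, Rational(1, 2))) (Function('L')(C) = Pow(Mul(2, C), Rational(1, 2)) = Mul(Pow(2, Rational(1, 2)), Pow(C, Rational(1, 2))))
Mul(Add(Function('L')(Function('g')(6)), Mul(81, Pow(53, -1))), Function('A')(N)) = Mul(Add(Mul(Pow(2, Rational(1, 2)), Pow(Add(Rational(4, 3), Mul(Rational(-1, 3), 6)), Rational(1, 2))), Mul(81, Pow(53, -1))), Mul(-2, Pow(-11, -1))) = Mul(Add(Mul(Pow(2, Rational(1, 2)), Pow(Add(Rational(4, 3), -2), Rational(1, 2))), Mul(81, Rational(1, 53))), Mul(-2, Rational(-1, 11))) = Mul(Add(Mul(Pow(2, Rational(1, 2)), Pow(Rational(-2, 3), Rational(1, 2))), Rational(81, 53)), Rational(2, 11)) = Mul(Add(Mul(Pow(2, Rational(1, 2)), Mul(Rational(1, 3), I, Pow(6, Rational(1, 2)))), Rational(81, 53)), Rational(2, 11)) = Mul(Add(Mul(Rational(2, 3), I, Pow(3, Rational(1, 2))), Rational(81, 53)), Rational(2, 11)) = Mul(Add(Rational(81, 53), Mul(Rational(2, 3), I, Pow(3, Rational(1, 2)))), Rational(2, 11)) = Add(Rational(162, 583), Mul(Rational(4, 33), I, Pow(3, Rational(1, 2))))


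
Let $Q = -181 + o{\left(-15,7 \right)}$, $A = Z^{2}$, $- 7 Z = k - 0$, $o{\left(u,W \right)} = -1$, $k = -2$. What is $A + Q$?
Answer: $- \frac{8914}{49} \approx -181.92$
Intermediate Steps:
$Z = \frac{2}{7}$ ($Z = - \frac{-2 - 0}{7} = - \frac{-2 + 0}{7} = \left(- \frac{1}{7}\right) \left(-2\right) = \frac{2}{7} \approx 0.28571$)
$A = \frac{4}{49}$ ($A = \left(\frac{2}{7}\right)^{2} = \frac{4}{49} \approx 0.081633$)
$Q = -182$ ($Q = -181 - 1 = -182$)
$A + Q = \frac{4}{49} - 182 = - \frac{8914}{49}$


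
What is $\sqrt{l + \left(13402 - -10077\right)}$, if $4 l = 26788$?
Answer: $4 \sqrt{1886} \approx 173.71$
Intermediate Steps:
$l = 6697$ ($l = \frac{1}{4} \cdot 26788 = 6697$)
$\sqrt{l + \left(13402 - -10077\right)} = \sqrt{6697 + \left(13402 - -10077\right)} = \sqrt{6697 + \left(13402 + 10077\right)} = \sqrt{6697 + 23479} = \sqrt{30176} = 4 \sqrt{1886}$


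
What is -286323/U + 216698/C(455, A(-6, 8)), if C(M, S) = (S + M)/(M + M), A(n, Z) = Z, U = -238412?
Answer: 47013829821709/110384756 ≈ 4.2591e+5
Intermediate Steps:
C(M, S) = (M + S)/(2*M) (C(M, S) = (M + S)/((2*M)) = (M + S)*(1/(2*M)) = (M + S)/(2*M))
-286323/U + 216698/C(455, A(-6, 8)) = -286323/(-238412) + 216698/(((1/2)*(455 + 8)/455)) = -286323*(-1/238412) + 216698/(((1/2)*(1/455)*463)) = 286323/238412 + 216698/(463/910) = 286323/238412 + 216698*(910/463) = 286323/238412 + 197195180/463 = 47013829821709/110384756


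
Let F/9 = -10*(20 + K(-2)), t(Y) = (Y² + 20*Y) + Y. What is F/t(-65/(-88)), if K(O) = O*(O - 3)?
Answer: -4181760/24869 ≈ -168.15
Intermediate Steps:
K(O) = O*(-3 + O)
t(Y) = Y² + 21*Y
F = -2700 (F = 9*(-10*(20 - 2*(-3 - 2))) = 9*(-10*(20 - 2*(-5))) = 9*(-10*(20 + 10)) = 9*(-10*30) = 9*(-300) = -2700)
F/t(-65/(-88)) = -2700*88/(65*(21 - 65/(-88))) = -2700*88/(65*(21 - 65*(-1/88))) = -2700*88/(65*(21 + 65/88)) = -2700/((65/88)*(1913/88)) = -2700/124345/7744 = -2700*7744/124345 = -4181760/24869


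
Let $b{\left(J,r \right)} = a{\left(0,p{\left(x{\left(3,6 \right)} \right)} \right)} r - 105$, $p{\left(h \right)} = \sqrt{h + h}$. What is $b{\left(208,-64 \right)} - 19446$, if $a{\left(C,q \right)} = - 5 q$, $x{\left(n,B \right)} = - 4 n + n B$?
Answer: $-19551 + 640 \sqrt{3} \approx -18443.0$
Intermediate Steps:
$x{\left(n,B \right)} = - 4 n + B n$
$p{\left(h \right)} = \sqrt{2} \sqrt{h}$ ($p{\left(h \right)} = \sqrt{2 h} = \sqrt{2} \sqrt{h}$)
$b{\left(J,r \right)} = -105 - 10 r \sqrt{3}$ ($b{\left(J,r \right)} = - 5 \sqrt{2} \sqrt{3 \left(-4 + 6\right)} r - 105 = - 5 \sqrt{2} \sqrt{3 \cdot 2} r - 105 = - 5 \sqrt{2} \sqrt{6} r - 105 = - 5 \cdot 2 \sqrt{3} r - 105 = - 10 \sqrt{3} r - 105 = - 10 r \sqrt{3} - 105 = -105 - 10 r \sqrt{3}$)
$b{\left(208,-64 \right)} - 19446 = \left(-105 - - 640 \sqrt{3}\right) - 19446 = \left(-105 + 640 \sqrt{3}\right) - 19446 = -19551 + 640 \sqrt{3}$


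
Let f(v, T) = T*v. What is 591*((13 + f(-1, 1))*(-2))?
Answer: -14184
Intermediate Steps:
591*((13 + f(-1, 1))*(-2)) = 591*((13 + 1*(-1))*(-2)) = 591*((13 - 1)*(-2)) = 591*(12*(-2)) = 591*(-24) = -14184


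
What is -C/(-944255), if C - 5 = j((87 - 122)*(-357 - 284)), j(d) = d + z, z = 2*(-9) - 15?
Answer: 22407/944255 ≈ 0.023730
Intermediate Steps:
z = -33 (z = -18 - 15 = -33)
j(d) = -33 + d (j(d) = d - 33 = -33 + d)
C = 22407 (C = 5 + (-33 + (87 - 122)*(-357 - 284)) = 5 + (-33 - 35*(-641)) = 5 + (-33 + 22435) = 5 + 22402 = 22407)
-C/(-944255) = -22407/(-944255) = -22407*(-1)/944255 = -1*(-22407/944255) = 22407/944255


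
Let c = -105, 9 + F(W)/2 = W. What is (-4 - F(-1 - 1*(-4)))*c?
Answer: -840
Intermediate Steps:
F(W) = -18 + 2*W
(-4 - F(-1 - 1*(-4)))*c = (-4 - (-18 + 2*(-1 - 1*(-4))))*(-105) = (-4 - (-18 + 2*(-1 + 4)))*(-105) = (-4 - (-18 + 2*3))*(-105) = (-4 - (-18 + 6))*(-105) = (-4 - 1*(-12))*(-105) = (-4 + 12)*(-105) = 8*(-105) = -840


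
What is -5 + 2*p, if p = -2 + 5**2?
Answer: 41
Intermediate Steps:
p = 23 (p = -2 + 25 = 23)
-5 + 2*p = -5 + 2*23 = -5 + 46 = 41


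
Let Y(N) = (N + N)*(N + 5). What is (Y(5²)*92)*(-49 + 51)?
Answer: 276000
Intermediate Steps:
Y(N) = 2*N*(5 + N) (Y(N) = (2*N)*(5 + N) = 2*N*(5 + N))
(Y(5²)*92)*(-49 + 51) = ((2*5²*(5 + 5²))*92)*(-49 + 51) = ((2*25*(5 + 25))*92)*2 = ((2*25*30)*92)*2 = (1500*92)*2 = 138000*2 = 276000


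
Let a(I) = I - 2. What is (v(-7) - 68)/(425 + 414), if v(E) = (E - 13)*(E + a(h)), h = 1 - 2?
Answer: 132/839 ≈ 0.15733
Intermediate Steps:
h = -1
a(I) = -2 + I
v(E) = (-13 + E)*(-3 + E) (v(E) = (E - 13)*(E + (-2 - 1)) = (-13 + E)*(E - 3) = (-13 + E)*(-3 + E))
(v(-7) - 68)/(425 + 414) = ((39 + (-7)**2 - 16*(-7)) - 68)/(425 + 414) = ((39 + 49 + 112) - 68)/839 = (200 - 68)*(1/839) = 132*(1/839) = 132/839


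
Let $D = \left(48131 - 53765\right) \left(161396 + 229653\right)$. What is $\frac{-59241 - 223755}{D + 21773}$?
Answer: $\frac{282996}{2203148293} \approx 0.00012845$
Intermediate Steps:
$D = -2203170066$ ($D = \left(-5634\right) 391049 = -2203170066$)
$\frac{-59241 - 223755}{D + 21773} = \frac{-59241 - 223755}{-2203170066 + 21773} = - \frac{282996}{-2203148293} = \left(-282996\right) \left(- \frac{1}{2203148293}\right) = \frac{282996}{2203148293}$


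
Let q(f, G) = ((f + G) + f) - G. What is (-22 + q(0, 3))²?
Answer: 484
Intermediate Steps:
q(f, G) = 2*f (q(f, G) = ((G + f) + f) - G = (G + 2*f) - G = 2*f)
(-22 + q(0, 3))² = (-22 + 2*0)² = (-22 + 0)² = (-22)² = 484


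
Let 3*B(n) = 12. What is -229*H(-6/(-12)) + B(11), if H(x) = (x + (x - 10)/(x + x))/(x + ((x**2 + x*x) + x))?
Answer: 1378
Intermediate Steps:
B(n) = 4 (B(n) = (1/3)*12 = 4)
H(x) = (x + (-10 + x)/(2*x))/(2*x + 2*x**2) (H(x) = (x + (-10 + x)/((2*x)))/(x + ((x**2 + x**2) + x)) = (x + (-10 + x)*(1/(2*x)))/(x + (2*x**2 + x)) = (x + (-10 + x)/(2*x))/(x + (x + 2*x**2)) = (x + (-10 + x)/(2*x))/(2*x + 2*x**2))
-229*H(-6/(-12)) + B(11) = -229*(-10 - 6/(-12) + 2*(-6/(-12))**2)/(4*(-6/(-12))**2*(1 - 6/(-12))) + 4 = -229*(-10 - 6*(-1/12) + 2*(-6*(-1/12))**2)/(4*(-6*(-1/12))**2*(1 - 6*(-1/12))) + 4 = -229*(-10 + 1/2 + 2*(1/2)**2)/(4*2**(-2)*(1 + 1/2)) + 4 = -229*4*(-10 + 1/2 + 2*(1/4))/(4*3/2) + 4 = -229*4*2*(-10 + 1/2 + 1/2)/(4*3) + 4 = -229*4*2*(-9)/(4*3) + 4 = -229*(-6) + 4 = 1374 + 4 = 1378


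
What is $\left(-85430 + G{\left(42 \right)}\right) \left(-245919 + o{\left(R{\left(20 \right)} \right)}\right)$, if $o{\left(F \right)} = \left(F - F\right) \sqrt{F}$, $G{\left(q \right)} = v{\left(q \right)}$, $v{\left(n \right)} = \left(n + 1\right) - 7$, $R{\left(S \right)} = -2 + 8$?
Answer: $21000007086$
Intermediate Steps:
$R{\left(S \right)} = 6$
$v{\left(n \right)} = -6 + n$ ($v{\left(n \right)} = \left(1 + n\right) - 7 = -6 + n$)
$G{\left(q \right)} = -6 + q$
$o{\left(F \right)} = 0$ ($o{\left(F \right)} = 0 \sqrt{F} = 0$)
$\left(-85430 + G{\left(42 \right)}\right) \left(-245919 + o{\left(R{\left(20 \right)} \right)}\right) = \left(-85430 + \left(-6 + 42\right)\right) \left(-245919 + 0\right) = \left(-85430 + 36\right) \left(-245919\right) = \left(-85394\right) \left(-245919\right) = 21000007086$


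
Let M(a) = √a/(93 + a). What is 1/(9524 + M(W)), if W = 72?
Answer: 7202525/68596848098 - 55*√2/137193696196 ≈ 0.00010500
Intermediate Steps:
M(a) = √a/(93 + a)
1/(9524 + M(W)) = 1/(9524 + √72/(93 + 72)) = 1/(9524 + (6*√2)/165) = 1/(9524 + (6*√2)*(1/165)) = 1/(9524 + 2*√2/55)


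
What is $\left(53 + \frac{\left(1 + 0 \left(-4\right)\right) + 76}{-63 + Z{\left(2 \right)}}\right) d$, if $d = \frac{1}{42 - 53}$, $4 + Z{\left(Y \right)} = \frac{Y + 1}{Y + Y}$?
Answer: $- \frac{13737}{2915} \approx -4.7125$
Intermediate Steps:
$Z{\left(Y \right)} = -4 + \frac{1 + Y}{2 Y}$ ($Z{\left(Y \right)} = -4 + \frac{Y + 1}{Y + Y} = -4 + \frac{1 + Y}{2 Y}$)
$d = - \frac{1}{11}$ ($d = \frac{1}{-11} = - \frac{1}{11} \approx -0.090909$)
$\left(53 + \frac{\left(1 + 0 \left(-4\right)\right) + 76}{-63 + Z{\left(2 \right)}}\right) d = \left(53 + \frac{\left(1 + 0 \left(-4\right)\right) + 76}{-63 + \frac{1 - 14}{2 \cdot 2}}\right) \left(- \frac{1}{11}\right) = \left(53 + \frac{\left(1 + 0\right) + 76}{-63 + \frac{1}{2} \cdot \frac{1}{2} \left(1 - 14\right)}\right) \left(- \frac{1}{11}\right) = \left(53 + \frac{1 + 76}{-63 + \frac{1}{2} \cdot \frac{1}{2} \left(-13\right)}\right) \left(- \frac{1}{11}\right) = \left(53 + \frac{77}{-63 - \frac{13}{4}}\right) \left(- \frac{1}{11}\right) = \left(53 + \frac{77}{- \frac{265}{4}}\right) \left(- \frac{1}{11}\right) = \left(53 + 77 \left(- \frac{4}{265}\right)\right) \left(- \frac{1}{11}\right) = \left(53 - \frac{308}{265}\right) \left(- \frac{1}{11}\right) = \frac{13737}{265} \left(- \frac{1}{11}\right) = - \frac{13737}{2915}$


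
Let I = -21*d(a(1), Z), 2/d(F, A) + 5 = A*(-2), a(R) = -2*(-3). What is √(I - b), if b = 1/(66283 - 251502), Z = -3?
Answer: I*√1440855089143/185219 ≈ 6.4807*I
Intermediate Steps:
a(R) = 6
d(F, A) = 2/(-5 - 2*A) (d(F, A) = 2/(-5 + A*(-2)) = 2/(-5 - 2*A))
b = -1/185219 (b = 1/(-185219) = -1/185219 ≈ -5.3990e-6)
I = -42 (I = -(-42)/(5 + 2*(-3)) = -(-42)/(5 - 6) = -(-42)/(-1) = -(-42)*(-1) = -21*2 = -42)
√(I - b) = √(-42 - 1*(-1/185219)) = √(-42 + 1/185219) = √(-7779197/185219) = I*√1440855089143/185219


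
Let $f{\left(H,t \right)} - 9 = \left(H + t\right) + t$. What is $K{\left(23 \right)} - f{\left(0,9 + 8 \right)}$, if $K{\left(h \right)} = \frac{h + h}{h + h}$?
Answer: $-42$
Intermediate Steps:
$f{\left(H,t \right)} = 9 + H + 2 t$ ($f{\left(H,t \right)} = 9 + \left(\left(H + t\right) + t\right) = 9 + \left(H + 2 t\right) = 9 + H + 2 t$)
$K{\left(h \right)} = 1$ ($K{\left(h \right)} = \frac{2 h}{2 h} = 2 h \frac{1}{2 h} = 1$)
$K{\left(23 \right)} - f{\left(0,9 + 8 \right)} = 1 - \left(9 + 0 + 2 \left(9 + 8\right)\right) = 1 - \left(9 + 0 + 2 \cdot 17\right) = 1 - \left(9 + 0 + 34\right) = 1 - 43 = -42$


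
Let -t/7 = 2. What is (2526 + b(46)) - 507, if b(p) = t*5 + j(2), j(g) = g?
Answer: 1951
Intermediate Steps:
t = -14 (t = -7*2 = -14)
b(p) = -68 (b(p) = -14*5 + 2 = -70 + 2 = -68)
(2526 + b(46)) - 507 = (2526 - 68) - 507 = 2458 - 507 = 1951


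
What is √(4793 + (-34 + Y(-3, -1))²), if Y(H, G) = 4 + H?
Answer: √5882 ≈ 76.694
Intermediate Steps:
√(4793 + (-34 + Y(-3, -1))²) = √(4793 + (-34 + (4 - 3))²) = √(4793 + (-34 + 1)²) = √(4793 + (-33)²) = √(4793 + 1089) = √5882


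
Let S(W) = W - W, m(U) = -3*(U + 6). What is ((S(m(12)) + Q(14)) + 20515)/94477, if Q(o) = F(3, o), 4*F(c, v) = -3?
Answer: 82057/377908 ≈ 0.21713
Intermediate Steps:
F(c, v) = -¾ (F(c, v) = (¼)*(-3) = -¾)
Q(o) = -¾
m(U) = -18 - 3*U (m(U) = -3*(6 + U) = -18 - 3*U)
S(W) = 0
((S(m(12)) + Q(14)) + 20515)/94477 = ((0 - ¾) + 20515)/94477 = (-¾ + 20515)*(1/94477) = (82057/4)*(1/94477) = 82057/377908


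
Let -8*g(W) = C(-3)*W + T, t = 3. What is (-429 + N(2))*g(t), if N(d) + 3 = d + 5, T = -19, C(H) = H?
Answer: -2975/2 ≈ -1487.5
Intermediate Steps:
N(d) = 2 + d (N(d) = -3 + (d + 5) = -3 + (5 + d) = 2 + d)
g(W) = 19/8 + 3*W/8 (g(W) = -(-3*W - 19)/8 = -(-19 - 3*W)/8 = 19/8 + 3*W/8)
(-429 + N(2))*g(t) = (-429 + (2 + 2))*(19/8 + (3/8)*3) = (-429 + 4)*(19/8 + 9/8) = -425*7/2 = -2975/2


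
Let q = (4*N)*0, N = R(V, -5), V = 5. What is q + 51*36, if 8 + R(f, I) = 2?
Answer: 1836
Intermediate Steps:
R(f, I) = -6 (R(f, I) = -8 + 2 = -6)
N = -6
q = 0 (q = (4*(-6))*0 = -24*0 = 0)
q + 51*36 = 0 + 51*36 = 0 + 1836 = 1836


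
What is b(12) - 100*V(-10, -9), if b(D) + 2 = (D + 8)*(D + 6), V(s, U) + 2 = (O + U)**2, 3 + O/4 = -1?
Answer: -61942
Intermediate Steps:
O = -16 (O = -12 + 4*(-1) = -12 - 4 = -16)
V(s, U) = -2 + (-16 + U)**2
b(D) = -2 + (6 + D)*(8 + D) (b(D) = -2 + (D + 8)*(D + 6) = -2 + (8 + D)*(6 + D) = -2 + (6 + D)*(8 + D))
b(12) - 100*V(-10, -9) = (46 + 12**2 + 14*12) - 100*(-2 + (-16 - 9)**2) = (46 + 144 + 168) - 100*(-2 + (-25)**2) = 358 - 100*(-2 + 625) = 358 - 100*623 = 358 - 62300 = -61942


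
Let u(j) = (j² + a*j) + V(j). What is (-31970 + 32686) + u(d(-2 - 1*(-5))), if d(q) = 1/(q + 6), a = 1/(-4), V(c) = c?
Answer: 232015/324 ≈ 716.10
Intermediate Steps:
a = -¼ ≈ -0.25000
d(q) = 1/(6 + q)
u(j) = j² + 3*j/4 (u(j) = (j² - j/4) + j = j² + 3*j/4)
(-31970 + 32686) + u(d(-2 - 1*(-5))) = (-31970 + 32686) + (3 + 4/(6 + (-2 - 1*(-5))))/(4*(6 + (-2 - 1*(-5)))) = 716 + (3 + 4/(6 + (-2 + 5)))/(4*(6 + (-2 + 5))) = 716 + (3 + 4/(6 + 3))/(4*(6 + 3)) = 716 + (¼)*(3 + 4/9)/9 = 716 + (¼)*(⅑)*(3 + 4*(⅑)) = 716 + (¼)*(⅑)*(3 + 4/9) = 716 + (¼)*(⅑)*(31/9) = 716 + 31/324 = 232015/324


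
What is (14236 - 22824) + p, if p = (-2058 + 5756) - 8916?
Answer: -13806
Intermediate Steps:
p = -5218 (p = 3698 - 8916 = -5218)
(14236 - 22824) + p = (14236 - 22824) - 5218 = -8588 - 5218 = -13806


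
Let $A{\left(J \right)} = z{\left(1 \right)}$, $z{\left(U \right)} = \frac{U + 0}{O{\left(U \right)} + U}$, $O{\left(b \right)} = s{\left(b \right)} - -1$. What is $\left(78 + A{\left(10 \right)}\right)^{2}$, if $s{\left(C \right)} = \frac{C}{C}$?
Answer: $\frac{55225}{9} \approx 6136.1$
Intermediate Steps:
$s{\left(C \right)} = 1$
$O{\left(b \right)} = 2$ ($O{\left(b \right)} = 1 - -1 = 1 + 1 = 2$)
$z{\left(U \right)} = \frac{U}{2 + U}$ ($z{\left(U \right)} = \frac{U + 0}{2 + U} = \frac{U}{2 + U}$)
$A{\left(J \right)} = \frac{1}{3}$ ($A{\left(J \right)} = 1 \frac{1}{2 + 1} = 1 \cdot \frac{1}{3} = \frac{1}{3}$)
$\left(78 + A{\left(10 \right)}\right)^{2} = \left(78 + \frac{1}{3}\right)^{2} = \left(\frac{235}{3}\right)^{2} = \frac{55225}{9}$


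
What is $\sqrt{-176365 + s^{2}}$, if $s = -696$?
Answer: $\sqrt{308051} \approx 555.02$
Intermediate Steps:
$\sqrt{-176365 + s^{2}} = \sqrt{-176365 + \left(-696\right)^{2}} = \sqrt{-176365 + 484416} = \sqrt{308051}$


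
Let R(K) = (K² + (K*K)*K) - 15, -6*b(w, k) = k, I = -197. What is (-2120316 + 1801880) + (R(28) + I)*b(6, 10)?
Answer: -355976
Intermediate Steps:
b(w, k) = -k/6
R(K) = -15 + K² + K³ (R(K) = (K² + K²*K) - 15 = (K² + K³) - 15 = -15 + K² + K³)
(-2120316 + 1801880) + (R(28) + I)*b(6, 10) = (-2120316 + 1801880) + ((-15 + 28² + 28³) - 197)*(-⅙*10) = -318436 + ((-15 + 784 + 21952) - 197)*(-5/3) = -318436 + (22721 - 197)*(-5/3) = -318436 + 22524*(-5/3) = -318436 - 37540 = -355976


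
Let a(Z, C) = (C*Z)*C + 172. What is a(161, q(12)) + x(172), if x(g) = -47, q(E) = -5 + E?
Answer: 8014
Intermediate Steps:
a(Z, C) = 172 + Z*C**2 (a(Z, C) = Z*C**2 + 172 = 172 + Z*C**2)
a(161, q(12)) + x(172) = (172 + 161*(-5 + 12)**2) - 47 = (172 + 161*7**2) - 47 = (172 + 161*49) - 47 = (172 + 7889) - 47 = 8061 - 47 = 8014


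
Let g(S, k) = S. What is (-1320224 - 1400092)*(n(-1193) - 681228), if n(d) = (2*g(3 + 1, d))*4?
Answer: 1853068377936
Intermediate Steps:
n(d) = 32 (n(d) = (2*(3 + 1))*4 = (2*4)*4 = 8*4 = 32)
(-1320224 - 1400092)*(n(-1193) - 681228) = (-1320224 - 1400092)*(32 - 681228) = -2720316*(-681196) = 1853068377936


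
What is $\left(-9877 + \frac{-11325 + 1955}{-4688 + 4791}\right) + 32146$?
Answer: $\frac{2284337}{103} \approx 22178.0$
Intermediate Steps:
$\left(-9877 + \frac{-11325 + 1955}{-4688 + 4791}\right) + 32146 = \left(-9877 - \frac{9370}{103}\right) + 32146 = - \frac{1026701}{103} + 32146 = \frac{2284337}{103}$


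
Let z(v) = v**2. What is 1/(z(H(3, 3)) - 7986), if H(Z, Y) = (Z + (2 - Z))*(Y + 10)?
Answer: -1/7310 ≈ -0.00013680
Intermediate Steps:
H(Z, Y) = 20 + 2*Y (H(Z, Y) = 2*(10 + Y) = 20 + 2*Y)
1/(z(H(3, 3)) - 7986) = 1/((20 + 2*3)**2 - 7986) = 1/((20 + 6)**2 - 7986) = 1/(26**2 - 7986) = 1/(676 - 7986) = 1/(-7310) = -1/7310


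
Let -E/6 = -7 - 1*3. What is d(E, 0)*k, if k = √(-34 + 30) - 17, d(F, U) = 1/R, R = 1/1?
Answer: -17 + 2*I ≈ -17.0 + 2.0*I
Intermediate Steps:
E = 60 (E = -6*(-7 - 1*3) = -6*(-7 - 3) = -6*(-10) = 60)
R = 1
d(F, U) = 1 (d(F, U) = 1/1 = 1)
k = -17 + 2*I (k = √(-4) - 17 = 2*I - 17 = -17 + 2*I ≈ -17.0 + 2.0*I)
d(E, 0)*k = 1*(-17 + 2*I) = -17 + 2*I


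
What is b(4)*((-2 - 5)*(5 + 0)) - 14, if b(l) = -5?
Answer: 161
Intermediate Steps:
b(4)*((-2 - 5)*(5 + 0)) - 14 = -5*(-2 - 5)*(5 + 0) - 14 = -(-35)*5 - 14 = -5*(-35) - 14 = 175 - 14 = 161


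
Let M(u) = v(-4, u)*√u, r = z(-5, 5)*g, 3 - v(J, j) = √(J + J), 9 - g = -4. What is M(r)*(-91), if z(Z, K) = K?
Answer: -273*√65 + 182*I*√130 ≈ -2201.0 + 2075.1*I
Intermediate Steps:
g = 13 (g = 9 - 1*(-4) = 9 + 4 = 13)
v(J, j) = 3 - √2*√J (v(J, j) = 3 - √(J + J) = 3 - √(2*J) = 3 - √2*√J)
r = 65 (r = 5*13 = 65)
M(u) = √u*(3 - 2*I*√2) (M(u) = (3 - √2*√(-4))*√u = (3 - √2*2*I)*√u = (3 - 2*I*√2)*√u = √u*(3 - 2*I*√2))
M(r)*(-91) = (√65*(3 - 2*I*√2))*(-91) = -91*√65*(3 - 2*I*√2)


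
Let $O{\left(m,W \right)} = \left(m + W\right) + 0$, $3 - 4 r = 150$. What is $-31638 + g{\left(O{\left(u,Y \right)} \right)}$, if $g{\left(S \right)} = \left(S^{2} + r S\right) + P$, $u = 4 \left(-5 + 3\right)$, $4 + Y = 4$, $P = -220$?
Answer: $-31500$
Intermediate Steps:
$r = - \frac{147}{4}$ ($r = \frac{3}{4} - \frac{75}{2} = - \frac{147}{4} \approx -36.75$)
$Y = 0$ ($Y = -4 + 4 = 0$)
$u = -8$ ($u = 4 \left(-2\right) = -8$)
$O{\left(m,W \right)} = W + m$ ($O{\left(m,W \right)} = \left(W + m\right) + 0 = W + m$)
$g{\left(S \right)} = -220 + S^{2} - \frac{147 S}{4}$ ($g{\left(S \right)} = \left(S^{2} - \frac{147 S}{4}\right) - 220 = -220 + S^{2} - \frac{147 S}{4}$)
$-31638 + g{\left(O{\left(u,Y \right)} \right)} = -31638 - \left(220 - \left(0 - 8\right)^{2} + \frac{147 \left(0 - 8\right)}{4}\right) = -31638 - \left(-74 - 64\right) = -31638 + \left(-220 + 64 + 294\right) = -31638 + 138 = -31500$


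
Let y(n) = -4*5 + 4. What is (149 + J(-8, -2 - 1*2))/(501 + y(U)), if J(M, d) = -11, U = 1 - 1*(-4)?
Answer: 138/485 ≈ 0.28454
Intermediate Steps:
U = 5 (U = 1 + 4 = 5)
y(n) = -16 (y(n) = -20 + 4 = -16)
(149 + J(-8, -2 - 1*2))/(501 + y(U)) = (149 - 11)/(501 - 16) = 138/485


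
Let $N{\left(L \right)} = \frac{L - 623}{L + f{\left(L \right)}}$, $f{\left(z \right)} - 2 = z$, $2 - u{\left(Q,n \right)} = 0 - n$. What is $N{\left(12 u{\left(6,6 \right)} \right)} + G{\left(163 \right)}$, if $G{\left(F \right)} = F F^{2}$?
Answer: $\frac{840164391}{194} \approx 4.3307 \cdot 10^{6}$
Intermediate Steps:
$u{\left(Q,n \right)} = 2 + n$ ($u{\left(Q,n \right)} = 2 - \left(0 - n\right) = 2 - - n = 2 + n$)
$G{\left(F \right)} = F^{3}$
$f{\left(z \right)} = 2 + z$
$N{\left(L \right)} = \frac{-623 + L}{2 + 2 L}$ ($N{\left(L \right)} = \frac{L - 623}{L + \left(2 + L\right)} = \frac{-623 + L}{2 + 2 L}$)
$N{\left(12 u{\left(6,6 \right)} \right)} + G{\left(163 \right)} = \frac{-623 + 12 \left(2 + 6\right)}{2 \left(1 + 12 \left(2 + 6\right)\right)} + 163^{3} = \frac{-623 + 12 \cdot 8}{2 \left(1 + 12 \cdot 8\right)} + 4330747 = \frac{-623 + 96}{2 \left(1 + 96\right)} + 4330747 = \frac{1}{2} \cdot \frac{1}{97} \left(-527\right) + 4330747 = - \frac{527}{194} + 4330747 = \frac{840164391}{194}$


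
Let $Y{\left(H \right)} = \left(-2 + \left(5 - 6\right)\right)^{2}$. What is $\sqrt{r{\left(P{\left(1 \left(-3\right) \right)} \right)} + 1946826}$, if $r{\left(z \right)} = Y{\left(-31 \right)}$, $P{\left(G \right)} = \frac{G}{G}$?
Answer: $9 \sqrt{24035} \approx 1395.3$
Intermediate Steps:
$P{\left(G \right)} = 1$
$Y{\left(H \right)} = 9$ ($Y{\left(H \right)} = \left(-2 + \left(5 - 6\right)\right)^{2} = \left(-2 - 1\right)^{2} = \left(-3\right)^{2} = 9$)
$r{\left(z \right)} = 9$
$\sqrt{r{\left(P{\left(1 \left(-3\right) \right)} \right)} + 1946826} = \sqrt{9 + 1946826} = \sqrt{1946835} = 9 \sqrt{24035}$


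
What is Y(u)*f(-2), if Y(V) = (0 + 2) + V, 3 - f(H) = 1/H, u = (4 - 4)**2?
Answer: 7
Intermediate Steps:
u = 0 (u = 0**2 = 0)
f(H) = 3 - 1/H
Y(V) = 2 + V
Y(u)*f(-2) = (2 + 0)*(3 - 1/(-2)) = 2*(3 - 1*(-1/2)) = 2*(3 + 1/2) = 2*(7/2) = 7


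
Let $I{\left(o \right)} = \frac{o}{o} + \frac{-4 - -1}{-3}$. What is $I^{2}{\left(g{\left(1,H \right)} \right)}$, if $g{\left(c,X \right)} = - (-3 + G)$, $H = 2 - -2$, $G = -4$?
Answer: $4$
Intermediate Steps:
$H = 4$ ($H = 2 + 2 = 4$)
$g{\left(c,X \right)} = 7$ ($g{\left(c,X \right)} = - (-3 - 4) = \left(-1\right) \left(-7\right) = 7$)
$I{\left(o \right)} = 2$ ($I{\left(o \right)} = 1 + \left(-4 + 1\right) \left(- \frac{1}{3}\right) = 1 - -1 = 1 + 1 = 2$)
$I^{2}{\left(g{\left(1,H \right)} \right)} = 2^{2} = 4$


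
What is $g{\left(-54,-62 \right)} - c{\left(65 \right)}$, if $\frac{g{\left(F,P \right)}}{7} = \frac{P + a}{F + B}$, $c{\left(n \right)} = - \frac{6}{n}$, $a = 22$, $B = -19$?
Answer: $\frac{18638}{4745} \approx 3.9279$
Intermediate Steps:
$g{\left(F,P \right)} = \frac{7 \left(22 + P\right)}{-19 + F}$ ($g{\left(F,P \right)} = 7 \frac{P + 22}{F - 19} = 7 \frac{22 + P}{-19 + F} = \frac{7 \left(22 + P\right)}{-19 + F}$)
$g{\left(-54,-62 \right)} - c{\left(65 \right)} = \frac{7 \left(22 - 62\right)}{-19 - 54} - - \frac{6}{65} = 7 \frac{1}{-73} \left(-40\right) - \left(-6\right) \frac{1}{65} = 7 \left(- \frac{1}{73}\right) \left(-40\right) - - \frac{6}{65} = \frac{280}{73} + \frac{6}{65} = \frac{18638}{4745}$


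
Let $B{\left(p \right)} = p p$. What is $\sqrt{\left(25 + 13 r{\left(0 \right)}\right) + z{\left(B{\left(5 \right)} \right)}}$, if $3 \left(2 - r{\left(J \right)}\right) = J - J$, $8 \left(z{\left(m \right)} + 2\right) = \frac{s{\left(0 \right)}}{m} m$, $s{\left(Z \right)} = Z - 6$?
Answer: $\frac{\sqrt{193}}{2} \approx 6.9462$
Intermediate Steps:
$s{\left(Z \right)} = -6 + Z$
$B{\left(p \right)} = p^{2}$
$z{\left(m \right)} = - \frac{11}{4}$ ($z{\left(m \right)} = -2 + \frac{\frac{-6 + 0}{m} m}{8} = -2 + \frac{- \frac{6}{m} m}{8} = -2 + \frac{1}{8} \left(-6\right) = -2 - \frac{3}{4} = - \frac{11}{4}$)
$r{\left(J \right)} = 2$ ($r{\left(J \right)} = 2 - \frac{J - J}{3} = 2 - 0 = 2 + 0 = 2$)
$\sqrt{\left(25 + 13 r{\left(0 \right)}\right) + z{\left(B{\left(5 \right)} \right)}} = \sqrt{\left(25 + 13 \cdot 2\right) - \frac{11}{4}} = \sqrt{\left(25 + 26\right) - \frac{11}{4}} = \sqrt{51 - \frac{11}{4}} = \sqrt{\frac{193}{4}} = \frac{\sqrt{193}}{2}$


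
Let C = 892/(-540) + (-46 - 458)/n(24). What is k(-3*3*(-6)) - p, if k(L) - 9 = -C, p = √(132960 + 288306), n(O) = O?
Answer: 4273/135 - √421266 ≈ -617.40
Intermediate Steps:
C = -3058/135 (C = 892/(-540) + (-46 - 458)/24 = 892*(-1/540) - 504*1/24 = -223/135 - 21 = -3058/135 ≈ -22.652)
p = √421266 ≈ 649.05
k(L) = 4273/135 (k(L) = 9 - 1*(-3058/135) = 9 + 3058/135 = 4273/135)
k(-3*3*(-6)) - p = 4273/135 - √421266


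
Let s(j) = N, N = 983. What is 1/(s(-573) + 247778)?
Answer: 1/248761 ≈ 4.0199e-6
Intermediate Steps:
s(j) = 983
1/(s(-573) + 247778) = 1/(983 + 247778) = 1/248761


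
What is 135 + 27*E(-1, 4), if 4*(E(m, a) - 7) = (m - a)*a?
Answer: 189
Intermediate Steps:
E(m, a) = 7 + a*(m - a)/4 (E(m, a) = 7 + ((m - a)*a)/4 = 7 + (a*(m - a))/4 = 7 + a*(m - a)/4)
135 + 27*E(-1, 4) = 135 + 27*(7 - ¼*4² + (¼)*4*(-1)) = 135 + 27*(7 - ¼*16 - 1) = 135 + 27*(7 - 4 - 1) = 135 + 27*2 = 135 + 54 = 189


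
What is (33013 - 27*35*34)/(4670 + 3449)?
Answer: 883/8119 ≈ 0.10876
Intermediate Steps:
(33013 - 27*35*34)/(4670 + 3449) = (33013 - 945*34)/8119 = (33013 - 32130)*(1/8119) = 883*(1/8119) = 883/8119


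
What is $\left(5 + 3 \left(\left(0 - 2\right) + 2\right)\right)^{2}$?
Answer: $25$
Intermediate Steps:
$\left(5 + 3 \left(\left(0 - 2\right) + 2\right)\right)^{2} = \left(5 + 3 \left(-2 + 2\right)\right)^{2} = \left(5 + 3 \cdot 0\right)^{2} = \left(5 + 0\right)^{2} = 5^{2} = 25$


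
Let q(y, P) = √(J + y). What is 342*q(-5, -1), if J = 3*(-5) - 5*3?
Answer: 342*I*√35 ≈ 2023.3*I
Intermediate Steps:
J = -30 (J = -15 - 15 = -30)
q(y, P) = √(-30 + y)
342*q(-5, -1) = 342*√(-30 - 5) = 342*√(-35) = 342*(I*√35) = 342*I*√35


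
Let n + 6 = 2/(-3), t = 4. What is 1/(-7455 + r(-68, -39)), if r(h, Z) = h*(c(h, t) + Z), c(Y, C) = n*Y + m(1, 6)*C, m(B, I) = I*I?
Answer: -3/136265 ≈ -2.2016e-5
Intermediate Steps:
m(B, I) = I²
n = -20/3 (n = -6 + 2/(-3) = -6 + 2*(-⅓) = -6 - ⅔ = -20/3 ≈ -6.6667)
c(Y, C) = 36*C - 20*Y/3 (c(Y, C) = -20*Y/3 + 6²*C = -20*Y/3 + 36*C = 36*C - 20*Y/3)
r(h, Z) = h*(144 + Z - 20*h/3) (r(h, Z) = h*((36*4 - 20*h/3) + Z) = h*((144 - 20*h/3) + Z) = h*(144 + Z - 20*h/3))
1/(-7455 + r(-68, -39)) = 1/(-7455 + (⅓)*(-68)*(432 - 20*(-68) + 3*(-39))) = 1/(-7455 + (⅓)*(-68)*(432 + 1360 - 117)) = 1/(-7455 + (⅓)*(-68)*1675) = 1/(-7455 - 113900/3) = 1/(-136265/3) = -3/136265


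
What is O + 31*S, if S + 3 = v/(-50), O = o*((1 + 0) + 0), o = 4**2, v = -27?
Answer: -3013/50 ≈ -60.260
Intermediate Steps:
o = 16
O = 16 (O = 16*((1 + 0) + 0) = 16*(1 + 0) = 16*1 = 16)
S = -123/50 (S = -3 - 27/(-50) = -3 - 27*(-1/50) = -3 + 27/50 = -123/50 ≈ -2.4600)
O + 31*S = 16 + 31*(-123/50) = 16 - 3813/50 = -3013/50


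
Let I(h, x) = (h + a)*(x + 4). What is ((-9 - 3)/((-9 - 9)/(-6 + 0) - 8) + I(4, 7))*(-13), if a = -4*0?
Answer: -3016/5 ≈ -603.20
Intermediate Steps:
a = 0
I(h, x) = h*(4 + x) (I(h, x) = (h + 0)*(x + 4) = h*(4 + x))
((-9 - 3)/((-9 - 9)/(-6 + 0) - 8) + I(4, 7))*(-13) = ((-9 - 3)/((-9 - 9)/(-6 + 0) - 8) + 4*(4 + 7))*(-13) = (-12/(-18/(-6) - 8) + 4*11)*(-13) = (-12/(-18*(-1/6) - 8) + 44)*(-13) = (-12/(3 - 8) + 44)*(-13) = (-12/(-5) + 44)*(-13) = (-12*(-1/5) + 44)*(-13) = (12/5 + 44)*(-13) = (232/5)*(-13) = -3016/5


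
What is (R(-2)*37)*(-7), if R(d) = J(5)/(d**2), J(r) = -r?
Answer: 1295/4 ≈ 323.75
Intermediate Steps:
R(d) = -5/d**2 (R(d) = (-1*5)/(d**2) = -5/d**2)
(R(-2)*37)*(-7) = (-5/(-2)**2*37)*(-7) = (-5*1/4*37)*(-7) = -5/4*37*(-7) = -185/4*(-7) = 1295/4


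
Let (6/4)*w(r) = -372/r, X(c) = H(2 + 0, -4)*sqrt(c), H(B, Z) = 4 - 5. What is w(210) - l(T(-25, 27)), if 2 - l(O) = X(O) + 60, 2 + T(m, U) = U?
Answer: 5441/105 ≈ 51.819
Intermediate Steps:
H(B, Z) = -1
T(m, U) = -2 + U
X(c) = -sqrt(c)
w(r) = -248/r (w(r) = 2*(-372/r)/3 = -248/r)
l(O) = -58 + sqrt(O) (l(O) = 2 - (-sqrt(O) + 60) = 2 - (60 - sqrt(O)) = 2 + (-60 + sqrt(O)) = -58 + sqrt(O))
w(210) - l(T(-25, 27)) = -248/210 - (-58 + sqrt(-2 + 27)) = -248*1/210 - (-58 + sqrt(25)) = -124/105 - (-58 + 5) = -124/105 - 1*(-53) = -124/105 + 53 = 5441/105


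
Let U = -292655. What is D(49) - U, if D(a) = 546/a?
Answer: 2048663/7 ≈ 2.9267e+5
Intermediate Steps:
D(49) - U = 546/49 - 1*(-292655) = 546*(1/49) + 292655 = 78/7 + 292655 = 2048663/7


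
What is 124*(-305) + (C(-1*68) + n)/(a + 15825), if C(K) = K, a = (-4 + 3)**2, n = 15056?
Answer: -299262166/7913 ≈ -37819.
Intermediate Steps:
a = 1 (a = (-1)**2 = 1)
124*(-305) + (C(-1*68) + n)/(a + 15825) = 124*(-305) + (-1*68 + 15056)/(1 + 15825) = -37820 + (-68 + 15056)/15826 = -37820 + 14988*(1/15826) = -37820 + 7494/7913 = -299262166/7913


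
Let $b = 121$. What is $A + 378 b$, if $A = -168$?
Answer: $45570$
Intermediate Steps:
$A + 378 b = -168 + 378 \cdot 121 = -168 + 45738 = 45570$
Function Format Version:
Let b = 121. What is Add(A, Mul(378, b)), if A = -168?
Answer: 45570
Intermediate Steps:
Add(A, Mul(378, b)) = Add(-168, Mul(378, 121)) = Add(-168, 45738) = 45570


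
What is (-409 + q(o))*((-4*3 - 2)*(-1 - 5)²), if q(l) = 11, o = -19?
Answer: 200592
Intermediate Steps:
(-409 + q(o))*((-4*3 - 2)*(-1 - 5)²) = (-409 + 11)*((-4*3 - 2)*(-1 - 5)²) = -398*(-12 - 2)*(-6)² = -(-5572)*36 = -398*(-504) = 200592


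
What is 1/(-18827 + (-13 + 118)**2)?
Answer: -1/7802 ≈ -0.00012817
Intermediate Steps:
1/(-18827 + (-13 + 118)**2) = 1/(-18827 + 105**2) = 1/(-18827 + 11025) = 1/(-7802) = -1/7802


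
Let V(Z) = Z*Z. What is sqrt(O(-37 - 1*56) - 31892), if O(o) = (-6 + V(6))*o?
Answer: I*sqrt(34682) ≈ 186.23*I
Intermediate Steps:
V(Z) = Z**2
O(o) = 30*o (O(o) = (-6 + 6**2)*o = (-6 + 36)*o = 30*o)
sqrt(O(-37 - 1*56) - 31892) = sqrt(30*(-37 - 1*56) - 31892) = sqrt(30*(-37 - 56) - 31892) = sqrt(30*(-93) - 31892) = sqrt(-2790 - 31892) = sqrt(-34682) = I*sqrt(34682)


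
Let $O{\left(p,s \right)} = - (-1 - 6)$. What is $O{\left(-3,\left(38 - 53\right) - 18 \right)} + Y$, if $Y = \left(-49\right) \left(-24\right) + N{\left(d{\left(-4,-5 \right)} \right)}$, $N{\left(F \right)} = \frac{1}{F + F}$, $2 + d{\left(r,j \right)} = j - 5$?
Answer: $\frac{28391}{24} \approx 1183.0$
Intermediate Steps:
$d{\left(r,j \right)} = -7 + j$ ($d{\left(r,j \right)} = -2 + \left(j - 5\right) = -2 + \left(-5 + j\right) = -7 + j$)
$N{\left(F \right)} = \frac{1}{2 F}$
$O{\left(p,s \right)} = 7$ ($O{\left(p,s \right)} = \left(-1\right) \left(-7\right) = 7$)
$Y = \frac{28223}{24}$ ($Y = \left(-49\right) \left(-24\right) + \frac{1}{2 \left(-7 - 5\right)} = 1176 + \frac{1}{2 \left(-12\right)} = 1176 + \frac{1}{2} \left(- \frac{1}{12}\right) = 1176 - \frac{1}{24} = \frac{28223}{24} \approx 1176.0$)
$O{\left(-3,\left(38 - 53\right) - 18 \right)} + Y = 7 + \frac{28223}{24} = \frac{28391}{24}$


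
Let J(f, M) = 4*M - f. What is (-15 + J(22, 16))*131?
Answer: 3537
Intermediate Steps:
J(f, M) = -f + 4*M
(-15 + J(22, 16))*131 = (-15 + (-1*22 + 4*16))*131 = (-15 + (-22 + 64))*131 = (-15 + 42)*131 = 27*131 = 3537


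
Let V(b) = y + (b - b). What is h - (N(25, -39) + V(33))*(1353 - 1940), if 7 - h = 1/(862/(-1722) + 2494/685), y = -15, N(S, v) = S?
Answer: 10884196038/1852099 ≈ 5876.7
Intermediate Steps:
V(b) = -15 (V(b) = -15 + (b - b) = -15 + 0 = -15)
h = 12374908/1852099 (h = 7 - 1/(862/(-1722) + 2494/685) = 7 - 1/(862*(-1/1722) + 2494*(1/685)) = 7 - 1/(-431/861 + 2494/685) = 7 - 1/1852099/589785 = 7 - 1*589785/1852099 = 7 - 589785/1852099 = 12374908/1852099 ≈ 6.6816)
h - (N(25, -39) + V(33))*(1353 - 1940) = 12374908/1852099 - (25 - 15)*(1353 - 1940) = 12374908/1852099 - 10*(-587) = 12374908/1852099 - 1*(-5870) = 12374908/1852099 + 5870 = 10884196038/1852099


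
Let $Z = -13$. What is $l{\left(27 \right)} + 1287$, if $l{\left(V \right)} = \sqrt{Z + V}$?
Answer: $1287 + \sqrt{14} \approx 1290.7$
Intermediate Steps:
$l{\left(V \right)} = \sqrt{-13 + V}$
$l{\left(27 \right)} + 1287 = \sqrt{-13 + 27} + 1287 = \sqrt{14} + 1287 = 1287 + \sqrt{14}$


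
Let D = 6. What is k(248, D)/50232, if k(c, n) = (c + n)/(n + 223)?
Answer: 127/5751564 ≈ 2.2081e-5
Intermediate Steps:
k(c, n) = (c + n)/(223 + n)
k(248, D)/50232 = ((248 + 6)/(223 + 6))/50232 = (254/229)*(1/50232) = 127/5751564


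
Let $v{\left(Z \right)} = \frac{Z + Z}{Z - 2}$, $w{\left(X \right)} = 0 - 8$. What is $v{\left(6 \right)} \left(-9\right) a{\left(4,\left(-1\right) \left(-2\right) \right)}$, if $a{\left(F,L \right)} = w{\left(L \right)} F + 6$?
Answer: $702$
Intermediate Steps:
$w{\left(X \right)} = -8$ ($w{\left(X \right)} = 0 - 8 = -8$)
$a{\left(F,L \right)} = 6 - 8 F$ ($a{\left(F,L \right)} = - 8 F + 6 = 6 - 8 F$)
$v{\left(Z \right)} = \frac{2 Z}{-2 + Z}$
$v{\left(6 \right)} \left(-9\right) a{\left(4,\left(-1\right) \left(-2\right) \right)} = 2 \cdot 6 \frac{1}{-2 + 6} \left(-9\right) \left(6 - 32\right) = 2 \cdot 6 \cdot \frac{1}{4} \left(-9\right) \left(6 - 32\right) = 2 \cdot 6 \cdot \frac{1}{4} \left(-9\right) \left(-26\right) = 3 \left(-9\right) \left(-26\right) = \left(-27\right) \left(-26\right) = 702$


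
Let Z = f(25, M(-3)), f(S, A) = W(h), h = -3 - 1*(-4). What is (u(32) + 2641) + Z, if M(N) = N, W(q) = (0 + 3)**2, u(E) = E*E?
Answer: 3674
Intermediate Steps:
u(E) = E**2
h = 1 (h = -3 + 4 = 1)
W(q) = 9 (W(q) = 3**2 = 9)
f(S, A) = 9
Z = 9
(u(32) + 2641) + Z = (32**2 + 2641) + 9 = (1024 + 2641) + 9 = 3665 + 9 = 3674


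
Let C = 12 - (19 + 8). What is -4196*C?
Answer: 62940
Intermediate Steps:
C = -15 (C = 12 - 1*27 = 12 - 27 = -15)
-4196*C = -4196*(-15) = 62940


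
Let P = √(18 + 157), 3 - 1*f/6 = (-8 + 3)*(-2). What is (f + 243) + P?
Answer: 201 + 5*√7 ≈ 214.23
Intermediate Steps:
f = -42 (f = 18 - 6*(-8 + 3)*(-2) = 18 - (-30)*(-2) = 18 - 6*10 = 18 - 60 = -42)
P = 5*√7 (P = √175 = 5*√7 ≈ 13.229)
(f + 243) + P = (-42 + 243) + 5*√7 = 201 + 5*√7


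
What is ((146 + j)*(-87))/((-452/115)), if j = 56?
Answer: 1010505/226 ≈ 4471.3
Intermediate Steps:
((146 + j)*(-87))/((-452/115)) = ((146 + 56)*(-87))/((-452/115)) = (202*(-87))/(((1/115)*(-452))) = -17574/(-452/115) = -17574*(-115/452) = 1010505/226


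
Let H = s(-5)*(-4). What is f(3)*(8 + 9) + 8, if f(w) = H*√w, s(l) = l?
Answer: 8 + 340*√3 ≈ 596.90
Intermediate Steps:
H = 20 (H = -5*(-4) = 20)
f(w) = 20*√w
f(3)*(8 + 9) + 8 = (20*√3)*(8 + 9) + 8 = (20*√3)*17 + 8 = 340*√3 + 8 = 8 + 340*√3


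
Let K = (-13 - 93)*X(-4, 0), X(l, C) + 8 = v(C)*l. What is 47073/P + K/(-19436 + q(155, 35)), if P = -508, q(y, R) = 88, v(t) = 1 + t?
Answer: -227853645/2457196 ≈ -92.729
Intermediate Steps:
X(l, C) = -8 + l*(1 + C) (X(l, C) = -8 + (1 + C)*l = -8 + l*(1 + C))
K = 1272 (K = (-13 - 93)*(-8 - 4*(1 + 0)) = -106*(-8 - 4*1) = -106*(-8 - 4) = -106*(-12) = 1272)
47073/P + K/(-19436 + q(155, 35)) = 47073/(-508) + 1272/(-19436 + 88) = 47073*(-1/508) + 1272/(-19348) = -47073/508 + 1272*(-1/19348) = -47073/508 - 318/4837 = -227853645/2457196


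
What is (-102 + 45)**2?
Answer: 3249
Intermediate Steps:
(-102 + 45)**2 = (-57)**2 = 3249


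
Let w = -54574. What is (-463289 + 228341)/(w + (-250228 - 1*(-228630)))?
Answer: 58737/19043 ≈ 3.0844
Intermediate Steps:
(-463289 + 228341)/(w + (-250228 - 1*(-228630))) = (-463289 + 228341)/(-54574 + (-250228 - 1*(-228630))) = -234948/(-54574 + (-250228 + 228630)) = -234948/(-54574 - 21598) = -234948/(-76172) = -234948*(-1/76172) = 58737/19043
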